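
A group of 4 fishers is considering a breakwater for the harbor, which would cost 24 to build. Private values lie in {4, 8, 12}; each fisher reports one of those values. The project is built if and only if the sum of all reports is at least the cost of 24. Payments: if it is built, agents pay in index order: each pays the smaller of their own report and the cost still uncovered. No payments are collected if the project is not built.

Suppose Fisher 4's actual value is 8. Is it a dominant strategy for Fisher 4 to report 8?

Check each profile of the others' reports and compare truth against every alternative report.
Others report (4, 8, 12): truth gives 8, best alternative gives 8.
Others report (4, 12, 8): truth gives 8, best alternative gives 8.
Others report (4, 12, 12): truth gives 8, best alternative gives 8.
Others report (8, 4, 12): truth gives 8, best alternative gives 8.
Others report (8, 8, 8): truth gives 8, best alternative gives 8.
Others report (8, 8, 12): truth gives 8, best alternative gives 8.
(Remaining 21 profiles checked similarly; truth is weakly best in each.)
In every case the truthful report is at least as good as any alternative, so it is a dominant strategy.

Yes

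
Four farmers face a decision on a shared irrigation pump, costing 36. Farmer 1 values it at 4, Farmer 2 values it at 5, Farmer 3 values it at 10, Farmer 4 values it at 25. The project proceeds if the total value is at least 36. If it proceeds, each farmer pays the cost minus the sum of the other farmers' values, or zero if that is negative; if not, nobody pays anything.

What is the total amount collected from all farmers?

19

Total value 44 ≥ cost 36, so it is built.
Farmer 1: others sum to 40; max(0, 36 - 40) = 0.
Farmer 2: others sum to 39; max(0, 36 - 39) = 0.
Farmer 3: others sum to 34; max(0, 36 - 34) = 2.
Farmer 4: others sum to 19; max(0, 36 - 19) = 17.
Total collected = 0 + 0 + 2 + 17 = 19.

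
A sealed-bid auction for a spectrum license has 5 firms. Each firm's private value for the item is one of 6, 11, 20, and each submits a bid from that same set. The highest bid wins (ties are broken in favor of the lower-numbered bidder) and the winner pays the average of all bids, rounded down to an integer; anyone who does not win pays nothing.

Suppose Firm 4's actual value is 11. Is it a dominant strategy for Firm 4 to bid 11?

Consider the case where Firm 1 bids 6, Firm 2 bids 6, Firm 3 bids 11 and Firm 5 bids 6.
Truthful bid 11: loses, pays 0, utility 0.
Bid 20 instead: wins, pays 9, utility 11 - 9 = 2.
Since 2 > 0, bidding 20 is strictly better here, so truthful bidding is not dominant.

No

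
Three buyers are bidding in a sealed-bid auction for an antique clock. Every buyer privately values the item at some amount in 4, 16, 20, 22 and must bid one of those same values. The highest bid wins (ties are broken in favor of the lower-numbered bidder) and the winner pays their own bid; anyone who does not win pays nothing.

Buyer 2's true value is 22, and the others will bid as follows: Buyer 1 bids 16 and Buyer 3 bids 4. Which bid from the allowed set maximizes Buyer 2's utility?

20

Bid 4: loses, pays 0, utility 0.
Bid 16: loses, pays 0, utility 0.
Bid 20: wins, pays 20, utility 22 - 20 = 2.
Bid 22: wins, pays 22, utility 22 - 22 = 0.
The best choice is 20 with utility 2.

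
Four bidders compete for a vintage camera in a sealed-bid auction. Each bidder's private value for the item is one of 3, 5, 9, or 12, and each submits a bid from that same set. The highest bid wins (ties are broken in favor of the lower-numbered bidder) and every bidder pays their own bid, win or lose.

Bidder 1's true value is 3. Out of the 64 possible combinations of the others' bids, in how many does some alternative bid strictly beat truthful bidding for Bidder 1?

7

Others bid (3, 3, 5): truth gives -3; bid 5 gives -2 > -3. Violating.
Others bid (3, 5, 3): truth gives -3; bid 5 gives -2 > -3. Violating.
Others bid (3, 5, 5): truth gives -3; bid 5 gives -2 > -3. Violating.
Others bid (5, 3, 3): truth gives -3; bid 5 gives -2 > -3. Violating.
Others bid (3, 3, 3): truth gives 0; no alternative beats it.
Others bid (3, 3, 9): truth gives -3; no alternative beats it.
(Checking all 64 profiles: 7 have a profitable deviation, 57 do not.)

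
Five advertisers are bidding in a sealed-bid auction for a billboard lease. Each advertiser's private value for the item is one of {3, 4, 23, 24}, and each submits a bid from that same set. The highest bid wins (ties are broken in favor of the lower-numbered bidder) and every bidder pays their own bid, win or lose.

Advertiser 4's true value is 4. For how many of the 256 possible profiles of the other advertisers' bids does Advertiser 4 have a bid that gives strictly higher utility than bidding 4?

Others bid (3, 3, 3, 23): truth gives -4; bid 3 gives -3 > -4. Violating.
Others bid (3, 3, 3, 24): truth gives -4; bid 3 gives -3 > -4. Violating.
Others bid (3, 3, 4, 3): truth gives -4; bid 3 gives -3 > -4. Violating.
Others bid (3, 3, 4, 4): truth gives -4; bid 3 gives -3 > -4. Violating.
Others bid (3, 3, 3, 3): truth gives 0; no alternative beats it.
Others bid (3, 3, 3, 4): truth gives 0; no alternative beats it.
(Checking all 256 profiles: 254 have a profitable deviation, 2 do not.)

254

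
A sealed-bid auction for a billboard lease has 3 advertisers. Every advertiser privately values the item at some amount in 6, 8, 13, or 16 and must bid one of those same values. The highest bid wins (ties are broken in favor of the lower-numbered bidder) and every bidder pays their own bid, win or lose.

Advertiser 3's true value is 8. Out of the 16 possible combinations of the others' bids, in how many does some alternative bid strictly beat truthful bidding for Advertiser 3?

Others bid (6, 8): truth gives -8; bid 13 gives -5 > -8. Violating.
Others bid (6, 13): truth gives -8; bid 6 gives -6 > -8. Violating.
Others bid (6, 16): truth gives -8; bid 6 gives -6 > -8. Violating.
Others bid (8, 6): truth gives -8; bid 13 gives -5 > -8. Violating.
Others bid (6, 6): truth gives 0; no alternative beats it.
(Checking all 16 profiles: 15 have a profitable deviation, 1 does not.)

15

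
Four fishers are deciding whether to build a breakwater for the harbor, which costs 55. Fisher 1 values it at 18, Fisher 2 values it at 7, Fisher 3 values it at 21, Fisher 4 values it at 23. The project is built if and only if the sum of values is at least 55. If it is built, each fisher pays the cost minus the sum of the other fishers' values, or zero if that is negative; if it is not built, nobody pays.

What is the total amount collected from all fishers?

Total value 69 ≥ cost 55, so it is built.
Fisher 1: others sum to 51; max(0, 55 - 51) = 4.
Fisher 2: others sum to 62; max(0, 55 - 62) = 0.
Fisher 3: others sum to 48; max(0, 55 - 48) = 7.
Fisher 4: others sum to 46; max(0, 55 - 46) = 9.
Total collected = 4 + 0 + 7 + 9 = 20.

20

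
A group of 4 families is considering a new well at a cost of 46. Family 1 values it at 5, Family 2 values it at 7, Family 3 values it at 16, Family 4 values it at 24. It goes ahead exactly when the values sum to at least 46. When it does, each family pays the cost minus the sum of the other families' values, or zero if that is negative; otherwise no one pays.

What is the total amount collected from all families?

29

Total value 52 ≥ cost 46, so it is built.
Family 1: others sum to 47; max(0, 46 - 47) = 0.
Family 2: others sum to 45; max(0, 46 - 45) = 1.
Family 3: others sum to 36; max(0, 46 - 36) = 10.
Family 4: others sum to 28; max(0, 46 - 28) = 18.
Total collected = 0 + 1 + 10 + 18 = 29.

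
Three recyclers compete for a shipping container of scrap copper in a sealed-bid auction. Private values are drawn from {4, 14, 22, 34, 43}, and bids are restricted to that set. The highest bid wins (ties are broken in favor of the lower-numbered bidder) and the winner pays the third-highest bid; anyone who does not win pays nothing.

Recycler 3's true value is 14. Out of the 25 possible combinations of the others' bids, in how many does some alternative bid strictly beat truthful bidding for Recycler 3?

Others bid (4, 14): truth gives 0; bid 22 gives 10 > 0. Violating.
Others bid (4, 22): truth gives 0; bid 34 gives 10 > 0. Violating.
Others bid (4, 34): truth gives 0; bid 43 gives 10 > 0. Violating.
Others bid (14, 4): truth gives 0; bid 22 gives 10 > 0. Violating.
Others bid (4, 4): truth gives 10; no alternative beats it.
Others bid (4, 43): truth gives 0; no alternative beats it.
(Checking all 25 profiles: 6 have a profitable deviation, 19 do not.)

6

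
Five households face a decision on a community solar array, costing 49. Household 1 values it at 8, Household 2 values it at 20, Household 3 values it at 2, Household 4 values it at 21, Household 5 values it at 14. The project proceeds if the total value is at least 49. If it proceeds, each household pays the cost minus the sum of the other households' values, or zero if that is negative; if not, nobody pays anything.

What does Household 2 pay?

Total value 65 ≥ cost 49, so the project is built.
The other households' values sum to 45.
Cost minus that sum is 49 - 45 = 4.

4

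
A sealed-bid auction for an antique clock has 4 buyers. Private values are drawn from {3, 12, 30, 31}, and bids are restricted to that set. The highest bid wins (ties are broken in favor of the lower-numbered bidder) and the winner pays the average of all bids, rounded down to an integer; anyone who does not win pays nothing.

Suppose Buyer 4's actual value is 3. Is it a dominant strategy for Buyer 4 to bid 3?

Check each profile of the others' bids and compare truth against every alternative bid.
Others bid (3, 3, 3): truth gives 0, best alternative gives -2.
Others bid (3, 3, 12): truth gives 0, best alternative gives 0.
Others bid (3, 3, 30): truth gives 0, best alternative gives 0.
Others bid (3, 3, 31): truth gives 0, best alternative gives 0.
Others bid (3, 12, 3): truth gives 0, best alternative gives 0.
Others bid (3, 12, 12): truth gives 0, best alternative gives 0.
(Remaining 58 profiles checked similarly; truth is weakly best in each.)
In every case the truthful bid is at least as good as any alternative, so it is a dominant strategy.

Yes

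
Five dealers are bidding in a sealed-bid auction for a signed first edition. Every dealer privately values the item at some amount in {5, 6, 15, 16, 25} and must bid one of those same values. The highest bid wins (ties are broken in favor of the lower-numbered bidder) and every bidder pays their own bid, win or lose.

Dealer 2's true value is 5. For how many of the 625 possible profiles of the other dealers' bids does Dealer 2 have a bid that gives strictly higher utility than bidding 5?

Others bid (5, 5, 5, 5): truth gives -5; bid 6 gives -1 > -5. Violating.
Others bid (5, 5, 5, 6): truth gives -5; bid 6 gives -1 > -5. Violating.
Others bid (5, 5, 6, 5): truth gives -5; bid 6 gives -1 > -5. Violating.
Others bid (5, 5, 6, 6): truth gives -5; bid 6 gives -1 > -5. Violating.
Others bid (5, 5, 5, 15): truth gives -5; no alternative beats it.
Others bid (5, 5, 5, 16): truth gives -5; no alternative beats it.
(Checking all 625 profiles: 8 have a profitable deviation, 617 do not.)

8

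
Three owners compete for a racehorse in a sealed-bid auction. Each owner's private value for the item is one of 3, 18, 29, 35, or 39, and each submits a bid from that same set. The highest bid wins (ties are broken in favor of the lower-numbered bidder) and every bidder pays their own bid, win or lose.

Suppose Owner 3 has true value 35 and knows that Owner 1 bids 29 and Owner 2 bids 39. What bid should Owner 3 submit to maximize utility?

Bid 3: loses but pays 3, utility -3.
Bid 18: loses but pays 18, utility -18.
Bid 29: loses but pays 29, utility -29.
Bid 35: loses but pays 35, utility -35.
Bid 39: loses but pays 39, utility -39.
The best choice is 3 with utility -3.

3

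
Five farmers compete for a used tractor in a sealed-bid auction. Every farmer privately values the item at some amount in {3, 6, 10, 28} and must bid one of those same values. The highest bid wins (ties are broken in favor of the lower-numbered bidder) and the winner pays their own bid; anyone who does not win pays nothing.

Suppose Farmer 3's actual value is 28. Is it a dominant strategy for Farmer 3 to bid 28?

Consider the case where Farmer 1 bids 3, Farmer 2 bids 3, Farmer 4 bids 3 and Farmer 5 bids 3.
Truthful bid 28: wins, pays 28, utility 28 - 28 = 0.
Bid 6 instead: wins, pays 6, utility 28 - 6 = 22.
Since 22 > 0, bidding 6 is strictly better here, so truthful bidding is not dominant.

No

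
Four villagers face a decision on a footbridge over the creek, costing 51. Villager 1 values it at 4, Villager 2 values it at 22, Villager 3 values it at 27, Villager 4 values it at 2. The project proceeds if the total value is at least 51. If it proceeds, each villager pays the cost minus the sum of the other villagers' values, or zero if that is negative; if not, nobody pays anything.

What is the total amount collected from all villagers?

Total value 55 ≥ cost 51, so it is built.
Villager 1: others sum to 51; max(0, 51 - 51) = 0.
Villager 2: others sum to 33; max(0, 51 - 33) = 18.
Villager 3: others sum to 28; max(0, 51 - 28) = 23.
Villager 4: others sum to 53; max(0, 51 - 53) = 0.
Total collected = 0 + 18 + 23 + 0 = 41.

41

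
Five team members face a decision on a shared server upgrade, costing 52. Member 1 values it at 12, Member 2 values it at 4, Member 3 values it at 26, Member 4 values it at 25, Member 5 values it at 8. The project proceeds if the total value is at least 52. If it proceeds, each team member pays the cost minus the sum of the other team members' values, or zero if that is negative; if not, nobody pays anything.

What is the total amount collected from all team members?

5

Total value 75 ≥ cost 52, so it is built.
Member 1: others sum to 63; max(0, 52 - 63) = 0.
Member 2: others sum to 71; max(0, 52 - 71) = 0.
Member 3: others sum to 49; max(0, 52 - 49) = 3.
Member 4: others sum to 50; max(0, 52 - 50) = 2.
Member 5: others sum to 67; max(0, 52 - 67) = 0.
Total collected = 0 + 0 + 3 + 2 + 0 = 5.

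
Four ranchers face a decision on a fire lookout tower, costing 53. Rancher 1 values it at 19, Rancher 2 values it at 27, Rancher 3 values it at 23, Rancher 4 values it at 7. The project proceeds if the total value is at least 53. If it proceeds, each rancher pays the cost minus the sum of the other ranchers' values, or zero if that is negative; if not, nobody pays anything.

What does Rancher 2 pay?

4

Total value 76 ≥ cost 53, so the project is built.
The other ranchers' values sum to 49.
Cost minus that sum is 53 - 49 = 4.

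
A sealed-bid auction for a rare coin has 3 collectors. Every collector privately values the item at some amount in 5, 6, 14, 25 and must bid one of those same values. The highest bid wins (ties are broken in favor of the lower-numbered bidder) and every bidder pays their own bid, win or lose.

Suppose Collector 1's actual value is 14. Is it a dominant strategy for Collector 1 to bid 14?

No

Consider the case where Collector 2 bids 5 and Collector 3 bids 5.
Truthful bid 14: wins, pays 14, utility 14 - 14 = 0.
Bid 5 instead: wins, pays 5, utility 14 - 5 = 9.
Since 9 > 0, bidding 5 is strictly better here, so truthful bidding is not dominant.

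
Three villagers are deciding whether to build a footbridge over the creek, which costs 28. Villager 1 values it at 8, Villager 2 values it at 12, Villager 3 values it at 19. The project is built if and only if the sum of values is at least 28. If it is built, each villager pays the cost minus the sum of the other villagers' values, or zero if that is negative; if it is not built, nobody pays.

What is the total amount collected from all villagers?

Total value 39 ≥ cost 28, so it is built.
Villager 1: others sum to 31; max(0, 28 - 31) = 0.
Villager 2: others sum to 27; max(0, 28 - 27) = 1.
Villager 3: others sum to 20; max(0, 28 - 20) = 8.
Total collected = 0 + 1 + 8 = 9.

9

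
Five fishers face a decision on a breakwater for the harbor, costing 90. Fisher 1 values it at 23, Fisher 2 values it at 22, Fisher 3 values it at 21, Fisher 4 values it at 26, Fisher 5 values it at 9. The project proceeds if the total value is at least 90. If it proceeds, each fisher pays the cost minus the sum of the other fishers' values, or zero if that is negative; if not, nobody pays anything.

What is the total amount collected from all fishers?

48

Total value 101 ≥ cost 90, so it is built.
Fisher 1: others sum to 78; max(0, 90 - 78) = 12.
Fisher 2: others sum to 79; max(0, 90 - 79) = 11.
Fisher 3: others sum to 80; max(0, 90 - 80) = 10.
Fisher 4: others sum to 75; max(0, 90 - 75) = 15.
Fisher 5: others sum to 92; max(0, 90 - 92) = 0.
Total collected = 12 + 11 + 10 + 15 + 0 = 48.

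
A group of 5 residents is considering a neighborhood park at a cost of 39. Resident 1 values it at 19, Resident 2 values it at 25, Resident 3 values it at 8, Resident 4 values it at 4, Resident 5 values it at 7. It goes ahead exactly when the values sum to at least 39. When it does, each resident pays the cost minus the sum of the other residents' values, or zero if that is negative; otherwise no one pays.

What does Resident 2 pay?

1

Total value 63 ≥ cost 39, so the project is built.
The other residents' values sum to 38.
Cost minus that sum is 39 - 38 = 1.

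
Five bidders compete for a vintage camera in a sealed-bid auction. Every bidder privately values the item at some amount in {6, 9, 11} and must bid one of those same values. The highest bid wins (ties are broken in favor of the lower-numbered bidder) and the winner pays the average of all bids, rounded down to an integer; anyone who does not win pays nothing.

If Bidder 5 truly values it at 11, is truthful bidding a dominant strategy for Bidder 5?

No

Consider the case where Bidder 1 bids 6, Bidder 2 bids 6, Bidder 3 bids 6 and Bidder 4 bids 6.
Truthful bid 11: wins, pays 7, utility 11 - 7 = 4.
Bid 9 instead: wins, pays 6, utility 11 - 6 = 5.
Since 5 > 4, bidding 9 is strictly better here, so truthful bidding is not dominant.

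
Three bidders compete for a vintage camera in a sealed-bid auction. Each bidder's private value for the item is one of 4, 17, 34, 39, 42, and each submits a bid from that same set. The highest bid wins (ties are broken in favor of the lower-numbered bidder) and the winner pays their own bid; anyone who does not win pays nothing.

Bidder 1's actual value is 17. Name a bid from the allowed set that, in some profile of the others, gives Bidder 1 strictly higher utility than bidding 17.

Suppose Bidder 2 bids 4 and Bidder 3 bids 4.
Bid 17: wins, pays 17, utility 17 - 17 = 0.
Bid 4: wins, pays 4, utility 17 - 4 = 13.
So bidding 4 beats truth here (13 > 0).

4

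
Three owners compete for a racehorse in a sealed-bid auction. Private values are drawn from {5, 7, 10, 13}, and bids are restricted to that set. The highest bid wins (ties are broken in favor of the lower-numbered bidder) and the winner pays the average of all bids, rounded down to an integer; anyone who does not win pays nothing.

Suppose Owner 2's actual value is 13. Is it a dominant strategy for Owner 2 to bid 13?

No

Consider the case where Owner 1 bids 5 and Owner 3 bids 5.
Truthful bid 13: wins, pays 7, utility 13 - 7 = 6.
Bid 7 instead: wins, pays 5, utility 13 - 5 = 8.
Since 8 > 6, bidding 7 is strictly better here, so truthful bidding is not dominant.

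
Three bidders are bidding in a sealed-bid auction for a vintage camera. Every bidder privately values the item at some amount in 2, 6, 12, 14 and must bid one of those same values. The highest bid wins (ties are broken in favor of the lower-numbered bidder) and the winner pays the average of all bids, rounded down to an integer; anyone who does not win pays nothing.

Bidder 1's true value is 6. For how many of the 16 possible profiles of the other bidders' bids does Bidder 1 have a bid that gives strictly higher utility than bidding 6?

Others bid (2, 2): truth gives 3; bid 2 gives 4 > 3. Violating.
Others bid (2, 6): truth gives 2; no alternative beats it.
Others bid (2, 12): truth gives 0; no alternative beats it.
(Checking all 16 profiles: 1 has a profitable deviation, 15 do not.)

1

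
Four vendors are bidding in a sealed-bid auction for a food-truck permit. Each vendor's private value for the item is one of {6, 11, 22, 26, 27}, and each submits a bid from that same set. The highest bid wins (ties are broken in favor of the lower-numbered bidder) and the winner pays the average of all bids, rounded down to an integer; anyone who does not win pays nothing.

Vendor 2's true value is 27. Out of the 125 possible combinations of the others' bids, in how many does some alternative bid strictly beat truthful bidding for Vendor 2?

Others bid (6, 6, 6): truth gives 16; bid 11 gives 20 > 16. Violating.
Others bid (6, 6, 11): truth gives 15; bid 11 gives 19 > 15. Violating.
Others bid (6, 6, 22): truth gives 12; bid 22 gives 13 > 12. Violating.
Others bid (6, 11, 6): truth gives 15; bid 11 gives 19 > 15. Violating.
Others bid (6, 6, 26): truth gives 11; no alternative beats it.
Others bid (6, 6, 27): truth gives 11; no alternative beats it.
(Checking all 125 profiles: 18 have a profitable deviation, 107 do not.)

18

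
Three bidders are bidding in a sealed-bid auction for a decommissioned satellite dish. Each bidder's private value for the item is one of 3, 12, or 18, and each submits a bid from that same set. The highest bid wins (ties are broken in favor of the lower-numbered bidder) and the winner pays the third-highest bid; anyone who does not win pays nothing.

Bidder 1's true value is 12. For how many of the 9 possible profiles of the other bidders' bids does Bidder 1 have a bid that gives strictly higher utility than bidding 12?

Others bid (3, 18): truth gives 0; bid 18 gives 9 > 0. Violating.
Others bid (18, 3): truth gives 0; bid 18 gives 9 > 0. Violating.
Others bid (3, 3): truth gives 9; no alternative beats it.
Others bid (3, 12): truth gives 9; no alternative beats it.
(Checking all 9 profiles: 2 have a profitable deviation, 7 do not.)

2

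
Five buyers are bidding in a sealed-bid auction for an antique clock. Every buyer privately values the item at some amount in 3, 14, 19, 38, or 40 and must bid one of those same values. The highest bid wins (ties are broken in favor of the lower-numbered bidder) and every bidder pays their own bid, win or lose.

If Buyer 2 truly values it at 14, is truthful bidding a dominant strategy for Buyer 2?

Consider the case where Buyer 1 bids 3, Buyer 3 bids 3, Buyer 4 bids 3 and Buyer 5 bids 19.
Truthful bid 14: loses but pays 14, utility -14.
Bid 3 instead: loses but pays 3, utility -3.
Since -3 > -14, bidding 3 is strictly better here, so truthful bidding is not dominant.

No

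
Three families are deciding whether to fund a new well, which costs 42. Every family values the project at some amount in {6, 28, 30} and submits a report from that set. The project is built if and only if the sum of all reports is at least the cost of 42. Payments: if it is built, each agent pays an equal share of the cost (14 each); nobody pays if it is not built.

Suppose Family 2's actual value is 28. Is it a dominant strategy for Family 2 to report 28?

Consider the case where Family 1 reports 6 and Family 3 reports 6.
Truthful report 28: project not built, utility 0.
Report 30 instead: project built, pays 14, utility 28 - 14 = 14.
Since 14 > 0, reporting 30 is strictly better here, so truthful reporting is not dominant.

No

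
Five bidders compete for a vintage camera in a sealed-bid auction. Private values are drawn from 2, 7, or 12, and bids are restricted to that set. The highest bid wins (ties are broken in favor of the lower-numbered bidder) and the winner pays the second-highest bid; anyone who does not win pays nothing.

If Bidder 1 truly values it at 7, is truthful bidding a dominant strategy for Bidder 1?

Yes

Check each profile of the others' bids and compare truth against every alternative bid.
Others bid (2, 2, 2, 2): truth gives 5, best alternative gives 5.
Others bid (2, 2, 2, 7): truth gives 0, best alternative gives 0.
Others bid (2, 2, 2, 12): truth gives 0, best alternative gives 0.
Others bid (2, 2, 7, 2): truth gives 0, best alternative gives 0.
Others bid (2, 2, 7, 7): truth gives 0, best alternative gives 0.
Others bid (2, 2, 7, 12): truth gives 0, best alternative gives 0.
(Remaining 75 profiles checked similarly; truth is weakly best in each.)
In every case the truthful bid is at least as good as any alternative, so it is a dominant strategy.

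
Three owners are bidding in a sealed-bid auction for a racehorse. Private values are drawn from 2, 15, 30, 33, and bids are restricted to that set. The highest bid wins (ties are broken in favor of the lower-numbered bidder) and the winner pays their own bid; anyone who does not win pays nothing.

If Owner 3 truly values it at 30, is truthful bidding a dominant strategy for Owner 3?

Consider the case where Owner 1 bids 2 and Owner 2 bids 2.
Truthful bid 30: wins, pays 30, utility 30 - 30 = 0.
Bid 15 instead: wins, pays 15, utility 30 - 15 = 15.
Since 15 > 0, bidding 15 is strictly better here, so truthful bidding is not dominant.

No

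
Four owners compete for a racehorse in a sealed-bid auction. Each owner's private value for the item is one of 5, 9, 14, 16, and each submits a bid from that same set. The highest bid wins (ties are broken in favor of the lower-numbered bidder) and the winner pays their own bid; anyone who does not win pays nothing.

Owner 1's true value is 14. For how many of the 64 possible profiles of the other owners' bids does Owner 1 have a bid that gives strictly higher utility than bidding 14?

Others bid (5, 5, 5): truth gives 0; bid 5 gives 9 > 0. Violating.
Others bid (5, 5, 9): truth gives 0; bid 9 gives 5 > 0. Violating.
Others bid (5, 9, 5): truth gives 0; bid 9 gives 5 > 0. Violating.
Others bid (5, 9, 9): truth gives 0; bid 9 gives 5 > 0. Violating.
Others bid (5, 5, 14): truth gives 0; no alternative beats it.
Others bid (5, 5, 16): truth gives 0; no alternative beats it.
(Checking all 64 profiles: 8 have a profitable deviation, 56 do not.)

8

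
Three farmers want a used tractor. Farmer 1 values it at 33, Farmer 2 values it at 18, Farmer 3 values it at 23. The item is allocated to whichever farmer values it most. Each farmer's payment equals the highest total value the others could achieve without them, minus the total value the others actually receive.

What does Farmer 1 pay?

23

Farmer 1 has the highest value and receives the item.
Without Farmer 1, the item would go to the next-highest value, 23, so the others could achieve 23.
With Farmer 1 present and winning, the others receive nothing, so their total is 0.
Payment = 23 - 0 = 23.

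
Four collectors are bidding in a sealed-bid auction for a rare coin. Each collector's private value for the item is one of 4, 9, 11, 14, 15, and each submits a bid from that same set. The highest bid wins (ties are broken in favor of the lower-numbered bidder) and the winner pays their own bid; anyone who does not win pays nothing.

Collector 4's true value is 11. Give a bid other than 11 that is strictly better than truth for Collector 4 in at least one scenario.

9

Suppose Collector 1 bids 4, Collector 2 bids 4 and Collector 3 bids 4.
Bid 11: wins, pays 11, utility 11 - 11 = 0.
Bid 9: wins, pays 9, utility 11 - 9 = 2.
So bidding 9 beats truth here (2 > 0).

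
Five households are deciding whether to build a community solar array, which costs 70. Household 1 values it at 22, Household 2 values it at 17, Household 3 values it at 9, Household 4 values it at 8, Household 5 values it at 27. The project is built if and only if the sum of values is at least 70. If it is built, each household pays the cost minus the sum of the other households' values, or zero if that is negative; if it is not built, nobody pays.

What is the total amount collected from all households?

Total value 83 ≥ cost 70, so it is built.
Household 1: others sum to 61; max(0, 70 - 61) = 9.
Household 2: others sum to 66; max(0, 70 - 66) = 4.
Household 3: others sum to 74; max(0, 70 - 74) = 0.
Household 4: others sum to 75; max(0, 70 - 75) = 0.
Household 5: others sum to 56; max(0, 70 - 56) = 14.
Total collected = 9 + 4 + 0 + 0 + 14 = 27.

27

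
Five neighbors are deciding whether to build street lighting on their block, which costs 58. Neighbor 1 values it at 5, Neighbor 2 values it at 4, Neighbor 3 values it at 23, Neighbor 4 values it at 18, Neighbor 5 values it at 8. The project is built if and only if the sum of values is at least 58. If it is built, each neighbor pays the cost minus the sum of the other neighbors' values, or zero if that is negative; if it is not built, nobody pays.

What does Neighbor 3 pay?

Total value 58 ≥ cost 58, so the project is built.
The other neighbors' values sum to 35.
Cost minus that sum is 58 - 35 = 23.

23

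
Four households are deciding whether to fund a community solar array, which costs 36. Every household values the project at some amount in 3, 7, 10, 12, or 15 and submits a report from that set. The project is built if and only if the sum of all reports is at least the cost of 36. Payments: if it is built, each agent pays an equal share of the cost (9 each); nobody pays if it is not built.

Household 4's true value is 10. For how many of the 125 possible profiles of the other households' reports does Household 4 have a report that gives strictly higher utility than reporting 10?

28

Others report (3, 3, 15): truth gives 0; report 15 gives 1 > 0. Violating.
Others report (3, 7, 12): truth gives 0; report 15 gives 1 > 0. Violating.
Others report (3, 7, 15): truth gives 0; report 12 gives 1 > 0. Violating.
Others report (3, 10, 10): truth gives 0; report 15 gives 1 > 0. Violating.
Others report (3, 3, 3): truth gives 0; no alternative beats it.
Others report (3, 3, 7): truth gives 0; no alternative beats it.
(Checking all 125 profiles: 28 have a profitable deviation, 97 do not.)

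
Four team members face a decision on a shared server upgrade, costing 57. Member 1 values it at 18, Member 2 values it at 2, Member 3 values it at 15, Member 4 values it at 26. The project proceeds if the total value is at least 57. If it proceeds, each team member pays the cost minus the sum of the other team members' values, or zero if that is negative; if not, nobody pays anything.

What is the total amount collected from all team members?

47

Total value 61 ≥ cost 57, so it is built.
Member 1: others sum to 43; max(0, 57 - 43) = 14.
Member 2: others sum to 59; max(0, 57 - 59) = 0.
Member 3: others sum to 46; max(0, 57 - 46) = 11.
Member 4: others sum to 35; max(0, 57 - 35) = 22.
Total collected = 14 + 0 + 11 + 22 = 47.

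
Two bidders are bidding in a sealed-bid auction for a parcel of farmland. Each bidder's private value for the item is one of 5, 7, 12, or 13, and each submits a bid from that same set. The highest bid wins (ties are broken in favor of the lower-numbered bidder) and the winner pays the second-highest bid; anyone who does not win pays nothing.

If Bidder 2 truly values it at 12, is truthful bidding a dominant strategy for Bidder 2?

Check each profile of the others' bids and compare truth against every alternative bid.
Others bid (5): truth gives 7, best alternative gives 7.
Others bid (7): truth gives 5, best alternative gives 5.
Others bid (12): truth gives 0, best alternative gives 0.
Others bid (13): truth gives 0, best alternative gives 0.
In every case the truthful bid is at least as good as any alternative, so it is a dominant strategy.

Yes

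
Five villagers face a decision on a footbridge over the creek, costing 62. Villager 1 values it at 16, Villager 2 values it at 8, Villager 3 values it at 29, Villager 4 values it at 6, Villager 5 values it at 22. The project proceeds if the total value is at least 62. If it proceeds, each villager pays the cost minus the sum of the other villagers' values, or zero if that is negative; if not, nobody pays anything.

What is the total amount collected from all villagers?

13

Total value 81 ≥ cost 62, so it is built.
Villager 1: others sum to 65; max(0, 62 - 65) = 0.
Villager 2: others sum to 73; max(0, 62 - 73) = 0.
Villager 3: others sum to 52; max(0, 62 - 52) = 10.
Villager 4: others sum to 75; max(0, 62 - 75) = 0.
Villager 5: others sum to 59; max(0, 62 - 59) = 3.
Total collected = 0 + 0 + 10 + 0 + 3 = 13.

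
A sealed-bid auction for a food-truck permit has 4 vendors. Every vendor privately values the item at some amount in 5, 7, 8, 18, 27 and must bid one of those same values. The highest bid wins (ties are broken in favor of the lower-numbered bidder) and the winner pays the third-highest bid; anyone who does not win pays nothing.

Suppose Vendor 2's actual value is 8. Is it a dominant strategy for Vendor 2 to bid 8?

Consider the case where Vendor 1 bids 5, Vendor 3 bids 5 and Vendor 4 bids 18.
Truthful bid 8: loses, pays 0, utility 0.
Bid 18 instead: wins, pays 5, utility 8 - 5 = 3.
Since 3 > 0, bidding 18 is strictly better here, so truthful bidding is not dominant.

No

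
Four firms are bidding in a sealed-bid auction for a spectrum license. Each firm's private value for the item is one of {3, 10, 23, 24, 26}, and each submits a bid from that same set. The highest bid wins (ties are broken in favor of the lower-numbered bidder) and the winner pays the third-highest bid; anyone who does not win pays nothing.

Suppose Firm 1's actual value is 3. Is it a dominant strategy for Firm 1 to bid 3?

Check each profile of the others' bids and compare truth against every alternative bid.
Others bid (3, 10, 10): truth gives 0, best alternative gives -7.
Others bid (10, 3, 10): truth gives 0, best alternative gives -7.
Others bid (10, 10, 3): truth gives 0, best alternative gives -7.
Others bid (10, 10, 10): truth gives 0, best alternative gives -7.
Others bid (3, 3, 3): truth gives 0, best alternative gives 0.
Others bid (3, 3, 10): truth gives 0, best alternative gives 0.
(Remaining 119 profiles checked similarly; truth is weakly best in each.)
In every case the truthful bid is at least as good as any alternative, so it is a dominant strategy.

Yes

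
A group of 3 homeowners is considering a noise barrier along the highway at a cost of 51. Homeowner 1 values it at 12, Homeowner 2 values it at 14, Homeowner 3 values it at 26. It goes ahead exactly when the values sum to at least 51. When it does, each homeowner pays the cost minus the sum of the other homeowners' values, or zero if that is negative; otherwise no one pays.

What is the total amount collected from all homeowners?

49

Total value 52 ≥ cost 51, so it is built.
Homeowner 1: others sum to 40; max(0, 51 - 40) = 11.
Homeowner 2: others sum to 38; max(0, 51 - 38) = 13.
Homeowner 3: others sum to 26; max(0, 51 - 26) = 25.
Total collected = 11 + 13 + 25 = 49.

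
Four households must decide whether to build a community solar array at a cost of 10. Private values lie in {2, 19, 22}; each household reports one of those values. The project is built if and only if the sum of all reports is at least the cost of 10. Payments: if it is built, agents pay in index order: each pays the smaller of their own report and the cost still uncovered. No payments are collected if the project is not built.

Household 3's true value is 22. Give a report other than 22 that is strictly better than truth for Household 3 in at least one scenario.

Suppose Household 1 reports 2, Household 2 reports 2 and Household 4 reports 19.
Report 22: project built, pays 6, utility 22 - 6 = 16.
Report 2: project built, pays 2, utility 22 - 2 = 20.
So reporting 2 beats truth here (20 > 16).

2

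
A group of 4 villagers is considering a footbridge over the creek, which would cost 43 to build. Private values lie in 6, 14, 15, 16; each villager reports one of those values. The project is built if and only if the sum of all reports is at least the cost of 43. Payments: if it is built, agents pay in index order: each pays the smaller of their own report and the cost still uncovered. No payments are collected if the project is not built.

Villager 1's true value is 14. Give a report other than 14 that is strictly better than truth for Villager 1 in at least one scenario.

Suppose Villager 2 reports 6, Villager 3 reports 15 and Villager 4 reports 16.
Report 14: project built, pays 14, utility 14 - 14 = 0.
Report 6: project built, pays 6, utility 14 - 6 = 8.
So reporting 6 beats truth here (8 > 0).

6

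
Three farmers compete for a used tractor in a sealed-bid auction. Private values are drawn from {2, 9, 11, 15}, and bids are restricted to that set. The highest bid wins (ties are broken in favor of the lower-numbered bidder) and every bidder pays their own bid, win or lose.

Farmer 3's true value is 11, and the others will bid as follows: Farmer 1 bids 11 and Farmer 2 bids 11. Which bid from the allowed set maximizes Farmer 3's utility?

Bid 2: loses but pays 2, utility -2.
Bid 9: loses but pays 9, utility -9.
Bid 11: loses but pays 11, utility -11.
Bid 15: wins, pays 15, utility 11 - 15 = -4.
The best choice is 2 with utility -2.

2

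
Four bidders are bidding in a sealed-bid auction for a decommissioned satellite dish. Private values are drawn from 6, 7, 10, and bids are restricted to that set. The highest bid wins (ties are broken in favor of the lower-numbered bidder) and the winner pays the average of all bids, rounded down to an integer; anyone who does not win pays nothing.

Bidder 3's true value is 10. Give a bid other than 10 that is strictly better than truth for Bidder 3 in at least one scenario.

Suppose Bidder 1 bids 6, Bidder 2 bids 6 and Bidder 4 bids 6.
Bid 10: wins, pays 7, utility 10 - 7 = 3.
Bid 7: wins, pays 6, utility 10 - 6 = 4.
So bidding 7 beats truth here (4 > 3).

7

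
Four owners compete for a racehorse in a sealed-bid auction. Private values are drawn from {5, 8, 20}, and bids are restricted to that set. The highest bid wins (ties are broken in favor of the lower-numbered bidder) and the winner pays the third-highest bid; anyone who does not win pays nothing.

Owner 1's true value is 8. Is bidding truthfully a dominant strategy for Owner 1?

No

Consider the case where Owner 2 bids 5, Owner 3 bids 5 and Owner 4 bids 20.
Truthful bid 8: loses, pays 0, utility 0.
Bid 20 instead: wins, pays 5, utility 8 - 5 = 3.
Since 3 > 0, bidding 20 is strictly better here, so truthful bidding is not dominant.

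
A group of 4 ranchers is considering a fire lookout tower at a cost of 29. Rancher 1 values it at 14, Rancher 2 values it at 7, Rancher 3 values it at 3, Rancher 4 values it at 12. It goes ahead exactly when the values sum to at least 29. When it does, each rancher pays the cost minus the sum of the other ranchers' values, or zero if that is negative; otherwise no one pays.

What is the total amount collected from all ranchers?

12

Total value 36 ≥ cost 29, so it is built.
Rancher 1: others sum to 22; max(0, 29 - 22) = 7.
Rancher 2: others sum to 29; max(0, 29 - 29) = 0.
Rancher 3: others sum to 33; max(0, 29 - 33) = 0.
Rancher 4: others sum to 24; max(0, 29 - 24) = 5.
Total collected = 7 + 0 + 0 + 5 = 12.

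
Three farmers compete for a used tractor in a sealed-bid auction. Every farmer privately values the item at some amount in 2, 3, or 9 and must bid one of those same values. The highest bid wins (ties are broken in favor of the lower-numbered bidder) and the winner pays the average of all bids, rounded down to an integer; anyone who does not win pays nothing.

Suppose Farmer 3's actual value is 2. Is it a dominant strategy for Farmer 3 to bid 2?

Yes

Check each profile of the others' bids and compare truth against every alternative bid.
Others bid (2, 2): truth gives 0, best alternative gives 0.
Others bid (2, 3): truth gives 0, best alternative gives 0.
Others bid (2, 9): truth gives 0, best alternative gives 0.
Others bid (3, 2): truth gives 0, best alternative gives 0.
Others bid (3, 3): truth gives 0, best alternative gives 0.
Others bid (3, 9): truth gives 0, best alternative gives 0.
(Remaining 3 profiles checked similarly; truth is weakly best in each.)
In every case the truthful bid is at least as good as any alternative, so it is a dominant strategy.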